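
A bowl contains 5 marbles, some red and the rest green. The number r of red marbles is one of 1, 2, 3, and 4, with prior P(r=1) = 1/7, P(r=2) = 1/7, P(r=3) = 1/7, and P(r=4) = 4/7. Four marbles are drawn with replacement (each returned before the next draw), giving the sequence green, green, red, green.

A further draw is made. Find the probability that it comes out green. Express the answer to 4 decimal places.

0.6101

The likelihood of the observed sequence under each hypothesis: P(data | r = 1) = (4/5)(4/5)(1/5)(4/5) = 0.1024; P(data | r = 2) = (3/5)(3/5)(2/5)(3/5) = 0.0864; P(data | r = 3) = (2/5)(2/5)(3/5)(2/5) = 0.0384; P(data | r = 4) = (1/5)(1/5)(4/5)(1/5) = 0.0064.
Multiplying each by its prior: 1/7 · 0.1024 = 0.014629, 1/7 · 0.0864 = 0.012343, 1/7 · 0.0384 = 0.0054857, 4/7 · 0.0064 = 0.0036571; summing to 0.036114.
Dividing through by the total gives posterior P(r = 1 | data) = 0.40506, P(r = 2 | data) = 0.34177, P(r = 3 | data) = 0.1519, P(r = 4 | data) = 0.10127.
Averaging over the posterior, P(green next | data) = (4/5)(0.40506) + (3/5)(0.34177) + (2/5)(0.1519) + (1/5)(0.10127) = 0.61013.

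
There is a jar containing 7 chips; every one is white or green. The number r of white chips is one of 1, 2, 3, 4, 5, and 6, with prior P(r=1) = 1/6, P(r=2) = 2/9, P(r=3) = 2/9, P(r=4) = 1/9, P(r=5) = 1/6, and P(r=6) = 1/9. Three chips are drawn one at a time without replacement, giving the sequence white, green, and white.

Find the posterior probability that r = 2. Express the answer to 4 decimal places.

0.1031

For each hypothesis, P(data | H) works out to: P(data | r = 1) = (1/7)(6/6)(0/5) = 0; P(data | r = 2) = (2/7)(5/6)(1/5) = 1/21; P(data | r = 3) = (3/7)(4/6)(2/5) = 4/35; P(data | r = 4) = (4/7)(3/6)(3/5) = 6/35; P(data | r = 5) = (5/7)(2/6)(4/5) = 4/21; P(data | r = 6) = (6/7)(1/6)(5/5) = 1/7.
Weighting by the prior gives 1/6 · 0 = 0, 2/9 · 1/21 = 2/189, 2/9 · 4/35 = 8/315, 1/9 · 6/35 = 2/105, 1/6 · 4/21 = 2/63, 1/9 · 1/7 = 1/63; these sum to 97/945.
By Bayes' rule, P(r = 2 | data) = (2/189) / (97/945) = 10/97.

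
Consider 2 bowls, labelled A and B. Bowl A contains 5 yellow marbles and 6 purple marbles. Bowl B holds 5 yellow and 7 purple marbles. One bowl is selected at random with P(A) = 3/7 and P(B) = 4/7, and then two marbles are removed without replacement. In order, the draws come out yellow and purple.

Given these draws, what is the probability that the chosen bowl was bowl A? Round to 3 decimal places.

0.435

For each hypothesis, P(data | H) works out to: P(data | bowl A) = (5/11)(6/10) = 3/11; P(data | bowl B) = (5/12)(7/11) = 35/132.
Multiplying each by its prior: 3/7 · 3/11 = 9/77, 4/7 · 35/132 = 5/33; these sum to 62/231.
Hence P(bowl A | data) = (9/77) / (62/231) = 27/62.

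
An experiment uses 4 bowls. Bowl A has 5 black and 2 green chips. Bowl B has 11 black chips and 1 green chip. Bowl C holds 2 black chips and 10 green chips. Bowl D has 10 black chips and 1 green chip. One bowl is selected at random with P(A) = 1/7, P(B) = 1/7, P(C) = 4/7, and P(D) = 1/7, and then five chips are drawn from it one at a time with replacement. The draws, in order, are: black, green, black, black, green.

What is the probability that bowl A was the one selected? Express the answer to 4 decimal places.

0.5492

The likelihood of the observed sequence under each hypothesis: P(data | bowl A) = (5/7)(2/7)(5/7)(5/7)(2/7) = 0.02975; P(data | bowl B) = (11/12)(1/12)(11/12)(11/12)(1/12) = 0.005349; P(data | bowl C) = (2/12)(10/12)(2/12)(2/12)(10/12) = 0.003215; P(data | bowl D) = (10/11)(1/11)(10/11)(10/11)(1/11) = 0.0062092.
Multiplying each by its prior: 1/7 · 0.02975 = 0.0042499, 1/7 · 0.005349 = 0.00076414, 4/7 · 0.003215 = 0.0018372, 1/7 · 0.0062092 = 0.00088703; these sum to 0.0077383.
By Bayes' rule, P(bowl A | data) = (0.0042499) / (0.0077383) = 0.54921.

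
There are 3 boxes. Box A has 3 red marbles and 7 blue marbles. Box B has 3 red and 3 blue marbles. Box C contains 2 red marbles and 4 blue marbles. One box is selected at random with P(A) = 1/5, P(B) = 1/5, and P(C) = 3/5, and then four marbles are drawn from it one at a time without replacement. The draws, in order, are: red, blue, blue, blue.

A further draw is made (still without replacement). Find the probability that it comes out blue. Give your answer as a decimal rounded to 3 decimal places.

For each hypothesis, P(data | H) works out to: P(data | box A) = (3/10)(7/9)(6/8)(5/7) = 1/8; P(data | box B) = (3/6)(3/5)(2/4)(1/3) = 1/20; P(data | box C) = (2/6)(4/5)(3/4)(2/3) = 2/15.
Multiplying each by its prior: 1/5 · 1/8 = 1/40, 1/5 · 1/20 = 1/100, 3/5 · 2/15 = 2/25; with total 23/200.
Dividing through by the total gives posterior P(box A | data) = 5/23, P(box B | data) = 2/23, P(box C | data) = 16/23.
Averaging over the posterior, P(blue next | data) = (2/3)(5/23) + (0)(2/23) + (1/2)(16/23) = 34/69.

0.493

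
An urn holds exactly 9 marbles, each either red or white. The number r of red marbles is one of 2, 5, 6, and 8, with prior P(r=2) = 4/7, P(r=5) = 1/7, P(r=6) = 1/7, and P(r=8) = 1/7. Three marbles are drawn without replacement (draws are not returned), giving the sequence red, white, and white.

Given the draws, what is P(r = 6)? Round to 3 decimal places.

0.083

Under each hypothesis, the probability of the observed sequence is: P(data | r = 2) = (2/9)(7/8)(6/7) = 1/6; P(data | r = 5) = (5/9)(4/8)(3/7) = 5/42; P(data | r = 6) = (6/9)(3/8)(2/7) = 1/14; P(data | r = 8) = (8/9)(1/8)(0/7) = 0.
The prior-weighted likelihoods are 4/7 · 1/6 = 2/21, 1/7 · 5/42 = 5/294, 1/7 · 1/14 = 1/98, 1/7 · 0 = 0; these sum to 6/49.
Hence P(r = 6 | data) = (1/98) / (6/49) = 1/12.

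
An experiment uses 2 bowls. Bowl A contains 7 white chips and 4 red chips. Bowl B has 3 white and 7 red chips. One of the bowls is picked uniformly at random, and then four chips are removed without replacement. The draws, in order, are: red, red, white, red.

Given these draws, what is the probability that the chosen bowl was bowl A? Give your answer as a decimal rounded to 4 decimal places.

For each hypothesis, P(data | H) works out to: P(data | bowl A) = (4/11)(3/10)(7/9)(2/8) = 0.021212; P(data | bowl B) = (7/10)(6/9)(3/8)(5/7) = 0.125.
Weighting by the prior gives 1/2 · 0.021212 = 0.010606, 1/2 · 0.125 = 0.0625; these sum to 0.073106.
Hence P(bowl A | data) = (0.010606) / (0.073106) = 0.14508.

0.1451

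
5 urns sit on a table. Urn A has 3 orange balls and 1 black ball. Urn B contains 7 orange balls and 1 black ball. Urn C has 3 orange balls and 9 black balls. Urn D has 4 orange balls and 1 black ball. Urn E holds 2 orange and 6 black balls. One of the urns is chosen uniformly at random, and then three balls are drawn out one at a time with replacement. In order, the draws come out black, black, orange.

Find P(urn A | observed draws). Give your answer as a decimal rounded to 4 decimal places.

The likelihood of the observed sequence under each hypothesis: P(data | urn A) = (1/4)(1/4)(3/4) = 0.046875; P(data | urn B) = (1/8)(1/8)(7/8) = 0.013672; P(data | urn C) = (9/12)(9/12)(3/12) = 0.14062; P(data | urn D) = (1/5)(1/5)(4/5) = 0.032; P(data | urn E) = (6/8)(6/8)(2/8) = 0.14062.
Multiplying each by its prior: 1/5 · 0.046875 = 0.009375, 1/5 · 0.013672 = 0.0027344, 1/5 · 0.14062 = 0.028125, 1/5 · 0.032 = 0.0064, 1/5 · 0.14062 = 0.028125; with total 0.074759.
Therefore the posterior P(urn A | data) = (0.009375) / (0.074759) = 0.1254.

0.1254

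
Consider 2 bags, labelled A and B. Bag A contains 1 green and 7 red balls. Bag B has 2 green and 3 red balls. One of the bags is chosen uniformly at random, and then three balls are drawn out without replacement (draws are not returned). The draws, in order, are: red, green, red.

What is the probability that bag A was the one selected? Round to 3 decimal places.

0.385

Compute the likelihood of the observed sequence for each case: P(data | bag A) = (7/8)(1/7)(6/6) = 1/8; P(data | bag B) = (3/5)(2/4)(2/3) = 1/5.
Multiplying each by its prior: 1/2 · 1/8 = 1/16, 1/2 · 1/5 = 1/10; summing to 13/80.
Hence P(bag A | data) = (1/16) / (13/80) = 5/13.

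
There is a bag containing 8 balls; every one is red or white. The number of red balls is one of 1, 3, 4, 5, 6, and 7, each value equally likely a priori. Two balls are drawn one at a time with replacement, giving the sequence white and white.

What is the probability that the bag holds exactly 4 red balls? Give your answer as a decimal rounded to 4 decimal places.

0.1538

Under each hypothesis, the probability of the observed sequence is: P(data | r = 1) = (7/8)(7/8) = 49/64; P(data | r = 3) = (5/8)(5/8) = 25/64; P(data | r = 4) = (4/8)(4/8) = 1/4; P(data | r = 5) = (3/8)(3/8) = 9/64; P(data | r = 6) = (2/8)(2/8) = 1/16; P(data | r = 7) = (1/8)(1/8) = 1/64.
The prior-weighted likelihoods are 1/6 · 49/64 = 49/384, 1/6 · 25/64 = 25/384, 1/6 · 1/4 = 1/24, 1/6 · 9/64 = 3/128, 1/6 · 1/16 = 1/96, 1/6 · 1/64 = 1/384; with total 13/48.
By Bayes' rule, P(r = 4 | data) = (1/24) / (13/48) = 2/13.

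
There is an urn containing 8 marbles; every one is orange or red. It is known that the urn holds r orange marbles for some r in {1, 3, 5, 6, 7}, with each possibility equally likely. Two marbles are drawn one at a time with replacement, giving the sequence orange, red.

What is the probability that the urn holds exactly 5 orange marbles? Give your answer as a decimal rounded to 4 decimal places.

0.2679

Compute the likelihood of the observed sequence for each case: P(data | r = 1) = (1/8)(7/8) = 7/64; P(data | r = 3) = (3/8)(5/8) = 15/64; P(data | r = 5) = (5/8)(3/8) = 15/64; P(data | r = 6) = (6/8)(2/8) = 3/16; P(data | r = 7) = (7/8)(1/8) = 7/64.
The prior-weighted likelihoods are 1/5 · 7/64 = 7/320, 1/5 · 15/64 = 3/64, 1/5 · 15/64 = 3/64, 1/5 · 3/16 = 3/80, 1/5 · 7/64 = 7/320; with total 7/40.
So P(r = 5 | data) = (3/64) / (7/40) = 15/56.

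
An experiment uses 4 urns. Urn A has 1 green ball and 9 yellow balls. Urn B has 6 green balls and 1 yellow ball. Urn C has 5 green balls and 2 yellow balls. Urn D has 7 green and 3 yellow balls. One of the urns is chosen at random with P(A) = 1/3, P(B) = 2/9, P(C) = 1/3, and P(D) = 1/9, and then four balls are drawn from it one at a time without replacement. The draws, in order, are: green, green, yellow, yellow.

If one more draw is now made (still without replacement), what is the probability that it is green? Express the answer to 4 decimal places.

Under each hypothesis, the probability of the observed sequence is: P(data | urn A) = (1/10)(0/9) = 0; P(data | urn B) = (6/7)(5/6)(1/5)(0/4) = 0; P(data | urn C) = (5/7)(4/6)(2/5)(1/4) = 1/21; P(data | urn D) = (7/10)(6/9)(3/8)(2/7) = 1/20.
Weighting by the prior gives 1/3 · 0 = 0, 2/9 · 0 = 0, 1/3 · 1/21 = 1/63, 1/9 · 1/20 = 1/180; summing to 3/140.
Normalising, the posterior is P(urn A | data) = 0, P(urn B | data) = 0, P(urn C | data) = 20/27, P(urn D | data) = 7/27.
The predictive probability is P(green next | data) = (1)(20/27) + (5/6)(7/27) = 155/162.

0.9568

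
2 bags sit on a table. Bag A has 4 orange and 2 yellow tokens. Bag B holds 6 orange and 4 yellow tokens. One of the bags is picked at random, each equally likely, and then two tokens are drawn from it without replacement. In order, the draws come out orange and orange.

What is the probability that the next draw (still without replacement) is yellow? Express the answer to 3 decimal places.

0.500

For each hypothesis, P(data | H) works out to: P(data | bag A) = (4/6)(3/5) = 2/5; P(data | bag B) = (6/10)(5/9) = 1/3.
The prior-weighted likelihoods are 1/2 · 2/5 = 1/5, 1/2 · 1/3 = 1/6; with total 11/30.
Normalising, the posterior is P(bag A | data) = 6/11, P(bag B | data) = 5/11.
The predictive probability is P(yellow next | data) = (1/2)(6/11) + (1/2)(5/11) = 1/2.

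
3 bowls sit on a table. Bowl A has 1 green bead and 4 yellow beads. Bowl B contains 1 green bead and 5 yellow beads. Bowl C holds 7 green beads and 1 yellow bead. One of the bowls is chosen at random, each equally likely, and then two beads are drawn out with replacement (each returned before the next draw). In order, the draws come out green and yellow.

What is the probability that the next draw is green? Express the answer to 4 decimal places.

Compute the likelihood of the observed sequence for each case: P(data | bowl A) = (1/5)(4/5) = 0.16; P(data | bowl B) = (1/6)(5/6) = 0.13889; P(data | bowl C) = (7/8)(1/8) = 0.10938.
Multiplying each by its prior: 1/3 · 0.16 = 0.053333, 1/3 · 0.13889 = 0.046296, 1/3 · 0.10938 = 0.036458; summing to 0.13609.
The posterior is then P(bowl A | data) = 0.3919, P(bowl B | data) = 0.34019, P(bowl C | data) = 0.2679.
The predictive probability is P(green next | data) = (1/5)(0.3919) + (1/6)(0.34019) + (7/8)(0.2679) = 0.36949.

0.3695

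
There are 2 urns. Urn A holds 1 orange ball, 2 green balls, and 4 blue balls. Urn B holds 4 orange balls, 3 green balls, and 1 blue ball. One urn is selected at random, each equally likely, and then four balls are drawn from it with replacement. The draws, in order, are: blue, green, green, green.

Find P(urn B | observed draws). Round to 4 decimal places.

0.3309

The likelihood of the observed sequence under each hypothesis: P(data | urn A) = (4/7)(2/7)(2/7)(2/7) = 0.013328; P(data | urn B) = (1/8)(3/8)(3/8)(3/8) = 0.0065918.
Weighting by the prior gives 1/2 · 0.013328 = 0.0066639, 1/2 · 0.0065918 = 0.0032959; these sum to 0.0099598.
Therefore the posterior P(urn B | data) = (0.0032959) / (0.0099598) = 0.33092.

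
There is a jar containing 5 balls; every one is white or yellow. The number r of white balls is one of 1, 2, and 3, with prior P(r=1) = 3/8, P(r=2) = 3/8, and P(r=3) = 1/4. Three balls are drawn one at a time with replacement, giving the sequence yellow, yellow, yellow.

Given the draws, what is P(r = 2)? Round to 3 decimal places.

For each hypothesis, P(data | H) works out to: P(data | r = 1) = (4/5)(4/5)(4/5) = 64/125; P(data | r = 2) = (3/5)(3/5)(3/5) = 27/125; P(data | r = 3) = (2/5)(2/5)(2/5) = 8/125.
Weighting by the prior gives 3/8 · 64/125 = 24/125, 3/8 · 27/125 = 81/1000, 1/4 · 8/125 = 2/125; with total 289/1000.
Hence P(r = 2 | data) = (81/1000) / (289/1000) = 81/289.

0.280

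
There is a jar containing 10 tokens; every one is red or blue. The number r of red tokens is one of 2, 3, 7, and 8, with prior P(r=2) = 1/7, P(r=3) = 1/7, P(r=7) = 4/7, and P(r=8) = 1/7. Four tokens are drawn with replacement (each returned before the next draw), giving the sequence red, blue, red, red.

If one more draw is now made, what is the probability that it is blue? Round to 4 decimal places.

0.3010

Compute the likelihood of the observed sequence for each case: P(data | r = 2) = (2/10)(8/10)(2/10)(2/10) = 0.0064; P(data | r = 3) = (3/10)(7/10)(3/10)(3/10) = 0.0189; P(data | r = 7) = (7/10)(3/10)(7/10)(7/10) = 0.1029; P(data | r = 8) = (8/10)(2/10)(8/10)(8/10) = 0.1024.
Weighting by the prior gives 1/7 · 0.0064 = 0.00091429, 1/7 · 0.0189 = 0.0027, 4/7 · 0.1029 = 0.0588, 1/7 · 0.1024 = 0.014629; summing to 0.077043.
The posterior is then P(r = 2 | data) = 0.011867, P(r = 3 | data) = 0.035045, P(r = 7 | data) = 0.76321, P(r = 8 | data) = 0.18988.
The predictive probability is P(blue next | data) = (4/5)(0.011867) + (7/10)(0.035045) + (3/10)(0.76321) + (1/5)(0.18988) = 0.30096.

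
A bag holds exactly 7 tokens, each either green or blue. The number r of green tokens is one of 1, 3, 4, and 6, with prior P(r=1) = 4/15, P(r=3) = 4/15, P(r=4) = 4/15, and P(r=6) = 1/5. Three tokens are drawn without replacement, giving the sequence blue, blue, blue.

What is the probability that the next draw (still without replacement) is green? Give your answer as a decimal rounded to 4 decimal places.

Compute the likelihood of the observed sequence for each case: P(data | r = 1) = (6/7)(5/6)(4/5) = 4/7; P(data | r = 3) = (4/7)(3/6)(2/5) = 4/35; P(data | r = 4) = (3/7)(2/6)(1/5) = 1/35; P(data | r = 6) = (1/7)(0/6) = 0.
Weighting by the prior gives 4/15 · 4/7 = 16/105, 4/15 · 4/35 = 16/525, 4/15 · 1/35 = 4/525, 1/5 · 0 = 0; these sum to 4/21.
The posterior is then P(r = 1 | data) = 4/5, P(r = 3 | data) = 4/25, P(r = 4 | data) = 1/25, P(r = 6 | data) = 0.
So P(green next | data) = Σ P(green next | H) P(H | data) = (1/4)(4/5) + (3/4)(4/25) + (1)(1/25) = 9/25.

0.3600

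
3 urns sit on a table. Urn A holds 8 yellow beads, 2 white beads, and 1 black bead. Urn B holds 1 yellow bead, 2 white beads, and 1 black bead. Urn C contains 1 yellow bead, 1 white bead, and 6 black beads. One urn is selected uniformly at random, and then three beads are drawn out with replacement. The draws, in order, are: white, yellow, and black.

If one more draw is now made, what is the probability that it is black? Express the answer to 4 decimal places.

0.3218

Under each hypothesis, the probability of the observed sequence is: P(data | urn A) = (2/11)(8/11)(1/11) = 0.012021; P(data | urn B) = (2/4)(1/4)(1/4) = 0.03125; P(data | urn C) = (1/8)(1/8)(6/8) = 0.011719.
The prior-weighted likelihoods are 1/3 · 0.012021 = 0.004007, 1/3 · 0.03125 = 0.010417, 1/3 · 0.011719 = 0.0039062; these sum to 0.01833.
Dividing through by the total gives posterior P(urn A | data) = 0.2186, P(urn B | data) = 0.56829, P(urn C | data) = 0.21311.
So P(black next | data) = Σ P(black next | H) P(H | data) = (1/11)(0.2186) + (1/4)(0.56829) + (3/4)(0.21311) = 0.32178.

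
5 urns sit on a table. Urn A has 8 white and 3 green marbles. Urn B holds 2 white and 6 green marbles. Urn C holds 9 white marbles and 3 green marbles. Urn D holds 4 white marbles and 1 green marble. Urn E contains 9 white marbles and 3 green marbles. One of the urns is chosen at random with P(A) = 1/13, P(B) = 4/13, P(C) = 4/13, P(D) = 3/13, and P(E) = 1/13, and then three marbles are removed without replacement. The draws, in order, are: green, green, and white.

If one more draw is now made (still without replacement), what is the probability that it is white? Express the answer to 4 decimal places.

For each hypothesis, P(data | H) works out to: P(data | urn A) = (3/11)(2/10)(8/9) = 0.048485; P(data | urn B) = (6/8)(5/7)(2/6) = 0.17857; P(data | urn C) = (3/12)(2/11)(9/10) = 0.040909; P(data | urn D) = (1/5)(0/4) = 0; P(data | urn E) = (3/12)(2/11)(9/10) = 0.040909.
The prior-weighted likelihoods are 1/13 · 0.048485 = 0.0037296, 4/13 · 0.17857 = 0.054945, 4/13 · 0.040909 = 0.012587, 3/13 · 0 = 0, 1/13 · 0.040909 = 0.0031469; with total 0.074409.
The posterior is then P(urn A | data) = 0.050123, P(urn B | data) = 0.73842, P(urn C | data) = 0.16917, P(urn D | data) = 0, P(urn E | data) = 0.042291.
So P(white next | data) = Σ P(white next | H) P(H | data) = (7/8)(0.050123) + (1/5)(0.73842) + (8/9)(0.16917) + (8/9)(0.042291) = 0.3795.

0.3795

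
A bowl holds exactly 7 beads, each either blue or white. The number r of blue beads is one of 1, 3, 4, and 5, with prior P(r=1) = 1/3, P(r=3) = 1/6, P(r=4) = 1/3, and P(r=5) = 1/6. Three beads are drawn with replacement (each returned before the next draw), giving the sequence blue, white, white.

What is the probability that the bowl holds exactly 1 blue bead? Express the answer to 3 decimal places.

0.340

Under each hypothesis, the probability of the observed sequence is: P(data | r = 1) = (1/7)(6/7)(6/7) = 0.10496; P(data | r = 3) = (3/7)(4/7)(4/7) = 0.13994; P(data | r = 4) = (4/7)(3/7)(3/7) = 0.10496; P(data | r = 5) = (5/7)(2/7)(2/7) = 0.058309.
Weighting by the prior gives 1/3 · 0.10496 = 0.034985, 1/6 · 0.13994 = 0.023324, 1/3 · 0.10496 = 0.034985, 1/6 · 0.058309 = 0.0097182; with total 0.10301.
By Bayes' rule, P(r = 1 | data) = (0.034985) / (0.10301) = 0.33962.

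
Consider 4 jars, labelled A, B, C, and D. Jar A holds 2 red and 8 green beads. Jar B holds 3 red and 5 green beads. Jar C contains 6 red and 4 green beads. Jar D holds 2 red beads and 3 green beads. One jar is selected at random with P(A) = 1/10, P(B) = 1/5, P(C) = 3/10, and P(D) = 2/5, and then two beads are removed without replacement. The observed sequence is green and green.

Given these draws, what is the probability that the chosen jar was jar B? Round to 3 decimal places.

0.243

Under each hypothesis, the probability of the observed sequence is: P(data | jar A) = (8/10)(7/9) = 28/45; P(data | jar B) = (5/8)(4/7) = 5/14; P(data | jar C) = (4/10)(3/9) = 2/15; P(data | jar D) = (3/5)(2/4) = 3/10.
Weighting by the prior gives 1/10 · 28/45 = 14/225, 1/5 · 5/14 = 1/14, 3/10 · 2/15 = 1/25, 2/5 · 3/10 = 3/25; with total 37/126.
By Bayes' rule, P(jar B | data) = (1/14) / (37/126) = 9/37.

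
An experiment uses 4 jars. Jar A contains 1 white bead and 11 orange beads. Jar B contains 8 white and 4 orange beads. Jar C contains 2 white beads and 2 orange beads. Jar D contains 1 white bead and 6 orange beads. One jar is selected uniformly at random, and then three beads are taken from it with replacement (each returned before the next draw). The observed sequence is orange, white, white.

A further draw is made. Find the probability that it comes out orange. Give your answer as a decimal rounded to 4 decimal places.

Under each hypothesis, the probability of the observed sequence is: P(data | jar A) = (11/12)(1/12)(1/12) = 0.0063657; P(data | jar B) = (4/12)(8/12)(8/12) = 0.14815; P(data | jar C) = (2/4)(2/4)(2/4) = 0.125; P(data | jar D) = (6/7)(1/7)(1/7) = 0.017493.
Weighting by the prior gives 1/4 · 0.0063657 = 0.0015914, 1/4 · 0.14815 = 0.037037, 1/4 · 0.125 = 0.03125, 1/4 · 0.017493 = 0.0043732; summing to 0.074252.
Normalising, the posterior is P(jar A | data) = 0.021433, P(jar B | data) = 0.4988, P(jar C | data) = 0.42087, P(jar D | data) = 0.058897.
The predictive probability is P(orange next | data) = (11/12)(0.021433) + (1/3)(0.4988) + (1/2)(0.42087) + (6/7)(0.058897) = 0.44683.

0.4468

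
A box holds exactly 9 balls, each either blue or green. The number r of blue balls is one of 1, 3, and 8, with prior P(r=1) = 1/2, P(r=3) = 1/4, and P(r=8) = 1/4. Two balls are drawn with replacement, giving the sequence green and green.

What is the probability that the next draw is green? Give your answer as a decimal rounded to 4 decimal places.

0.8357

For each hypothesis, P(data | H) works out to: P(data | r = 1) = (8/9)(8/9) = 64/81; P(data | r = 3) = (6/9)(6/9) = 4/9; P(data | r = 8) = (1/9)(1/9) = 1/81.
The prior-weighted likelihoods are 1/2 · 64/81 = 32/81, 1/4 · 4/9 = 1/9, 1/4 · 1/81 = 1/324; summing to 55/108.
The posterior is then P(r = 1 | data) = 0.77576, P(r = 3 | data) = 0.21818, P(r = 8 | data) = 0.0060606.
The predictive probability is P(green next | data) = (8/9)(0.77576) + (2/3)(0.21818) + (1/9)(0.0060606) = 0.83569.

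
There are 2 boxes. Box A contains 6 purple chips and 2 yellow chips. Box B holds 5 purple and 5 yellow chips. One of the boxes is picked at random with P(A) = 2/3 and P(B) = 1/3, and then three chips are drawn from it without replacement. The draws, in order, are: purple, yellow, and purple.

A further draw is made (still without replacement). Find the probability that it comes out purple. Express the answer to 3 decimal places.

0.696

Compute the likelihood of the observed sequence for each case: P(data | box A) = (6/8)(2/7)(5/6) = 5/28; P(data | box B) = (5/10)(5/9)(4/8) = 5/36.
Weighting by the prior gives 2/3 · 5/28 = 5/42, 1/3 · 5/36 = 5/108; summing to 125/756.
The posterior is then P(box A | data) = 18/25, P(box B | data) = 7/25.
So P(purple next | data) = Σ P(purple next | H) P(H | data) = (4/5)(18/25) + (3/7)(7/25) = 87/125.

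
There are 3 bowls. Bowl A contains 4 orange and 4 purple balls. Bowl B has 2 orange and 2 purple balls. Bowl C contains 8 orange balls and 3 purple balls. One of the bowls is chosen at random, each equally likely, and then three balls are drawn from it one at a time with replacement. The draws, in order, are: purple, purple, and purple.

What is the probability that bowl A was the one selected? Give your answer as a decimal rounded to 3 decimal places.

0.462

For each hypothesis, P(data | H) works out to: P(data | bowl A) = (4/8)(4/8)(4/8) = 0.125; P(data | bowl B) = (2/4)(2/4)(2/4) = 0.125; P(data | bowl C) = (3/11)(3/11)(3/11) = 0.020285.
Weighting by the prior gives 1/3 · 0.125 = 0.041667, 1/3 · 0.125 = 0.041667, 1/3 · 0.020285 = 0.0067618; these sum to 0.090095.
So P(bowl A | data) = (0.041667) / (0.090095) = 0.46247.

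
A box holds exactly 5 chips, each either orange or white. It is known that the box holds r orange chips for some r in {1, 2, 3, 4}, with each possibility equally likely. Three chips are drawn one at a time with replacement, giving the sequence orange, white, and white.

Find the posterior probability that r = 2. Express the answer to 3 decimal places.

For each hypothesis, P(data | H) works out to: P(data | r = 1) = (1/5)(4/5)(4/5) = 16/125; P(data | r = 2) = (2/5)(3/5)(3/5) = 18/125; P(data | r = 3) = (3/5)(2/5)(2/5) = 12/125; P(data | r = 4) = (4/5)(1/5)(1/5) = 4/125.
The prior-weighted likelihoods are 1/4 · 16/125 = 4/125, 1/4 · 18/125 = 9/250, 1/4 · 12/125 = 3/125, 1/4 · 4/125 = 1/125; these sum to 1/10.
By Bayes' rule, P(r = 2 | data) = (9/250) / (1/10) = 9/25.

0.360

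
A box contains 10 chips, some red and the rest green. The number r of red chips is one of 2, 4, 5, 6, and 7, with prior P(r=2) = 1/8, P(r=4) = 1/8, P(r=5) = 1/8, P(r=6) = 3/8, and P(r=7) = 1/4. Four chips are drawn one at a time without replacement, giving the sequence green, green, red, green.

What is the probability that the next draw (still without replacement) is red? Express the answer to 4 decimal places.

The likelihood of the observed sequence under each hypothesis: P(data | r = 2) = (8/10)(7/9)(2/8)(6/7) = 2/15; P(data | r = 4) = (6/10)(5/9)(4/8)(4/7) = 2/21; P(data | r = 5) = (5/10)(4/9)(5/8)(3/7) = 5/84; P(data | r = 6) = (4/10)(3/9)(6/8)(2/7) = 1/35; P(data | r = 7) = (3/10)(2/9)(7/8)(1/7) = 1/120.
The prior-weighted likelihoods are 1/8 · 2/15 = 1/60, 1/8 · 2/21 = 1/84, 1/8 · 5/84 = 5/672, 3/8 · 1/35 = 3/280, 1/4 · 1/120 = 1/480; these sum to 41/840.
The posterior is then P(r = 2 | data) = 14/41, P(r = 4 | data) = 10/41, P(r = 5 | data) = 25/164, P(r = 6 | data) = 9/41, P(r = 7 | data) = 7/164.
The predictive probability is P(red next | data) = (1/6)(14/41) + (1/2)(10/41) + (2/3)(25/164) + (5/6)(9/41) + (1)(7/164) = 83/164.

0.5061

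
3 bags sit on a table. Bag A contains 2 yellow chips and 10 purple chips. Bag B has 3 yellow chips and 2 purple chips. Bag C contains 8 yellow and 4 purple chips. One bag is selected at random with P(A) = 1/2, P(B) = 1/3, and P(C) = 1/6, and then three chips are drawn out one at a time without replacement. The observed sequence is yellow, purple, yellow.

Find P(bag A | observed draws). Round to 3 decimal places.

Compute the likelihood of the observed sequence for each case: P(data | bag A) = (2/12)(10/11)(1/10) = 0.015152; P(data | bag B) = (3/5)(2/4)(2/3) = 0.2; P(data | bag C) = (8/12)(4/11)(7/10) = 0.1697.
Multiplying each by its prior: 1/2 · 0.015152 = 0.0075758, 1/3 · 0.2 = 0.066667, 1/6 · 0.1697 = 0.028283; these sum to 0.10253.
Therefore the posterior P(bag A | data) = (0.0075758) / (0.10253) = 0.073892.

0.074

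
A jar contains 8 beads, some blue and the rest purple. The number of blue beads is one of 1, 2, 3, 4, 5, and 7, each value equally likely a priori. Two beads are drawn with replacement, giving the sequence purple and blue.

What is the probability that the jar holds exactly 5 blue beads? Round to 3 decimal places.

For each hypothesis, P(data | H) works out to: P(data | r = 1) = (7/8)(1/8) = 7/64; P(data | r = 2) = (6/8)(2/8) = 3/16; P(data | r = 3) = (5/8)(3/8) = 15/64; P(data | r = 4) = (4/8)(4/8) = 1/4; P(data | r = 5) = (3/8)(5/8) = 15/64; P(data | r = 7) = (1/8)(7/8) = 7/64.
The prior-weighted likelihoods are 1/6 · 7/64 = 7/384, 1/6 · 3/16 = 1/32, 1/6 · 15/64 = 5/128, 1/6 · 1/4 = 1/24, 1/6 · 15/64 = 5/128, 1/6 · 7/64 = 7/384; summing to 3/16.
Hence P(r = 5 | data) = (5/128) / (3/16) = 5/24.

0.208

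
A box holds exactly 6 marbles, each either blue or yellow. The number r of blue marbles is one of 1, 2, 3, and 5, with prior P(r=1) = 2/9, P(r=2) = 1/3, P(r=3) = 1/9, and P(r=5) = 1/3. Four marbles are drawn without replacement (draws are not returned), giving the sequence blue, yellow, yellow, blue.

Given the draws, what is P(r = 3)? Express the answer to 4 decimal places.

0.3333

For each hypothesis, P(data | H) works out to: P(data | r = 1) = (1/6)(5/5)(4/4)(0/3) = 0; P(data | r = 2) = (2/6)(4/5)(3/4)(1/3) = 1/15; P(data | r = 3) = (3/6)(3/5)(2/4)(2/3) = 1/10; P(data | r = 5) = (5/6)(1/5)(0/4) = 0.
Multiplying each by its prior: 2/9 · 0 = 0, 1/3 · 1/15 = 1/45, 1/9 · 1/10 = 1/90, 1/3 · 0 = 0; with total 1/30.
Therefore the posterior P(r = 3 | data) = (1/90) / (1/30) = 1/3.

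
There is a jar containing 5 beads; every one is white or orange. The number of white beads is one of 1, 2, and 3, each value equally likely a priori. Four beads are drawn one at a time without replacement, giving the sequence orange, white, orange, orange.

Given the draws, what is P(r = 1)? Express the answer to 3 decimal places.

0.667

Compute the likelihood of the observed sequence for each case: P(data | r = 1) = (4/5)(1/4)(3/3)(2/2) = 1/5; P(data | r = 2) = (3/5)(2/4)(2/3)(1/2) = 1/10; P(data | r = 3) = (2/5)(3/4)(1/3)(0/2) = 0.
The prior-weighted likelihoods are 1/3 · 1/5 = 1/15, 1/3 · 1/10 = 1/30, 1/3 · 0 = 0; summing to 1/10.
Hence P(r = 1 | data) = (1/15) / (1/10) = 2/3.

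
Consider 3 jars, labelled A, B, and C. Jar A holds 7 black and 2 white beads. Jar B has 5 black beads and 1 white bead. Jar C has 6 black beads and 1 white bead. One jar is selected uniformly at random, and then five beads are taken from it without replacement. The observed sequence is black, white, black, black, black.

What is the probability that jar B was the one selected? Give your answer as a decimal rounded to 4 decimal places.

The likelihood of the observed sequence under each hypothesis: P(data | jar A) = (7/9)(2/8)(6/7)(5/6)(4/5) = 1/9; P(data | jar B) = (5/6)(1/5)(4/4)(3/3)(2/2) = 1/6; P(data | jar C) = (6/7)(1/6)(5/5)(4/4)(3/3) = 1/7.
Weighting by the prior gives 1/3 · 1/9 = 1/27, 1/3 · 1/6 = 1/18, 1/3 · 1/7 = 1/21; with total 53/378.
Hence P(jar B | data) = (1/18) / (53/378) = 21/53.

0.3962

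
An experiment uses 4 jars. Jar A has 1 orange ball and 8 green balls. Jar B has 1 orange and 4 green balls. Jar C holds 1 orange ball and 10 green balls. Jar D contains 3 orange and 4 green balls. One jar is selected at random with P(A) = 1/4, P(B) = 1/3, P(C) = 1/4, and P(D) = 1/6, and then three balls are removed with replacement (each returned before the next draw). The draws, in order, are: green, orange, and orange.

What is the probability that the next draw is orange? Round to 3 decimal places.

The likelihood of the observed sequence under each hypothesis: P(data | jar A) = (8/9)(1/9)(1/9) = 0.010974; P(data | jar B) = (4/5)(1/5)(1/5) = 0.032; P(data | jar C) = (10/11)(1/11)(1/11) = 0.0075131; P(data | jar D) = (4/7)(3/7)(3/7) = 0.10496.
Multiplying each by its prior: 1/4 · 0.010974 = 0.0027435, 1/3 · 0.032 = 0.010667, 1/4 · 0.0075131 = 0.0018783, 1/6 · 0.10496 = 0.017493; these sum to 0.032781.
Normalising, the posterior is P(jar A | data) = 0.083691, P(jar B | data) = 0.32539, P(jar C | data) = 0.057298, P(jar D | data) = 0.53362.
Averaging over the posterior, P(orange next | data) = (1/9)(0.083691) + (1/5)(0.32539) + (1/11)(0.057298) + (3/7)(0.53362) = 0.30828.

0.308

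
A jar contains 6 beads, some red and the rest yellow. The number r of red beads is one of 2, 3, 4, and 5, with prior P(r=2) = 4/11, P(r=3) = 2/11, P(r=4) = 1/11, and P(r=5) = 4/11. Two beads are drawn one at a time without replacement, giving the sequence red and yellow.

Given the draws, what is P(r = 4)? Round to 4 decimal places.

Compute the likelihood of the observed sequence for each case: P(data | r = 2) = (2/6)(4/5) = 4/15; P(data | r = 3) = (3/6)(3/5) = 3/10; P(data | r = 4) = (4/6)(2/5) = 4/15; P(data | r = 5) = (5/6)(1/5) = 1/6.
Multiplying each by its prior: 4/11 · 4/15 = 16/165, 2/11 · 3/10 = 3/55, 1/11 · 4/15 = 4/165, 4/11 · 1/6 = 2/33; summing to 13/55.
So P(r = 4 | data) = (4/165) / (13/55) = 4/39.

0.1026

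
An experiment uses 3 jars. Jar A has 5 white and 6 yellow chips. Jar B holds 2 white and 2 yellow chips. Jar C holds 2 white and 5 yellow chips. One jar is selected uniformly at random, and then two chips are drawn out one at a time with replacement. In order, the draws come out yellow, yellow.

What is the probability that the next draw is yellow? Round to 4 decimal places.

0.6161

The likelihood of the observed sequence under each hypothesis: P(data | jar A) = (6/11)(6/11) = 0.29752; P(data | jar B) = (2/4)(2/4) = 0.25; P(data | jar C) = (5/7)(5/7) = 0.5102.
Weighting by the prior gives 1/3 · 0.29752 = 0.099174, 1/3 · 0.25 = 0.083333, 1/3 · 0.5102 = 0.17007; with total 0.35257.
The posterior is then P(jar A | data) = 0.28128, P(jar B | data) = 0.23636, P(jar C | data) = 0.48236.
Averaging over the posterior, P(yellow next | data) = (6/11)(0.28128) + (1/2)(0.23636) + (5/7)(0.48236) = 0.61615.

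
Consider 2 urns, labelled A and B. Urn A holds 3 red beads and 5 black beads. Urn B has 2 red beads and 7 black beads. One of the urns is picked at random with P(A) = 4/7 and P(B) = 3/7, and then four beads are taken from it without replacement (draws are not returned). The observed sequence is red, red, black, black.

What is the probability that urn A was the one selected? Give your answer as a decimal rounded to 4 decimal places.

0.7742

Compute the likelihood of the observed sequence for each case: P(data | urn A) = (3/8)(2/7)(5/6)(4/5) = 1/14; P(data | urn B) = (2/9)(1/8)(7/7)(6/6) = 1/36.
Multiplying each by its prior: 4/7 · 1/14 = 2/49, 3/7 · 1/36 = 1/84; with total 31/588.
Therefore the posterior P(urn A | data) = (2/49) / (31/588) = 24/31.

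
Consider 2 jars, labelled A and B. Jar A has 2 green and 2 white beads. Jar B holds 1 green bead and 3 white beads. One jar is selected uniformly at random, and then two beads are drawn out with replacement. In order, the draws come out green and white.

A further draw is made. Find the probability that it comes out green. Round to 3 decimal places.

0.393

Compute the likelihood of the observed sequence for each case: P(data | jar A) = (2/4)(2/4) = 1/4; P(data | jar B) = (1/4)(3/4) = 3/16.
Multiplying each by its prior: 1/2 · 1/4 = 1/8, 1/2 · 3/16 = 3/32; with total 7/32.
The posterior is then P(jar A | data) = 4/7, P(jar B | data) = 3/7.
So P(green next | data) = Σ P(green next | H) P(H | data) = (1/2)(4/7) + (1/4)(3/7) = 11/28.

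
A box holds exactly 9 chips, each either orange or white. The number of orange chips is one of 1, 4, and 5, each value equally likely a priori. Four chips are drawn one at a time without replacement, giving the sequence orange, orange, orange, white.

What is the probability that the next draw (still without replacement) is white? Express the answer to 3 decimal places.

Under each hypothesis, the probability of the observed sequence is: P(data | r = 1) = (1/9)(0/8) = 0; P(data | r = 4) = (4/9)(3/8)(2/7)(5/6) = 5/126; P(data | r = 5) = (5/9)(4/8)(3/7)(4/6) = 5/63.
Multiplying each by its prior: 1/3 · 0 = 0, 1/3 · 5/126 = 5/378, 1/3 · 5/63 = 5/189; with total 5/126.
The posterior is then P(r = 1 | data) = 0, P(r = 4 | data) = 1/3, P(r = 5 | data) = 2/3.
So P(white next | data) = Σ P(white next | H) P(H | data) = (4/5)(1/3) + (3/5)(2/3) = 2/3.

0.667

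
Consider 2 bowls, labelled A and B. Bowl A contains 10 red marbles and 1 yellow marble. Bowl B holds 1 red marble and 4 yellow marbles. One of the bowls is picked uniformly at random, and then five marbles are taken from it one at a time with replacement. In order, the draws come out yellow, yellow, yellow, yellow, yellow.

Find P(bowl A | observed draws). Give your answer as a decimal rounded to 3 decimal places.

0.000

The likelihood of the observed sequence under each hypothesis: P(data | bowl A) = (1/11)(1/11)(1/11)(1/11)(1/11) = 6.2092e-06; P(data | bowl B) = (4/5)(4/5)(4/5)(4/5)(4/5) = 0.32768.
Weighting by the prior gives 1/2 · 6.2092e-06 = 3.1046e-06, 1/2 · 0.32768 = 0.16384; these sum to 0.16384.
Therefore the posterior P(bowl A | data) = (3.1046e-06) / (0.16384) = 1.8949e-05.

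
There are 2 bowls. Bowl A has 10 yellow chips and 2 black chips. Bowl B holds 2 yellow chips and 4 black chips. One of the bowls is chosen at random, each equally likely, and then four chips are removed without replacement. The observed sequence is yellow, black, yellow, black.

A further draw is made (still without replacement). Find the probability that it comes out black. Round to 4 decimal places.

For each hypothesis, P(data | H) works out to: P(data | bowl A) = (10/12)(2/11)(9/10)(1/9) = 1/66; P(data | bowl B) = (2/6)(4/5)(1/4)(3/3) = 1/15.
Weighting by the prior gives 1/2 · 1/66 = 1/132, 1/2 · 1/15 = 1/30; with total 9/220.
The posterior is then P(bowl A | data) = 5/27, P(bowl B | data) = 22/27.
The predictive probability is P(black next | data) = (0)(5/27) + (1)(22/27) = 22/27.

0.8148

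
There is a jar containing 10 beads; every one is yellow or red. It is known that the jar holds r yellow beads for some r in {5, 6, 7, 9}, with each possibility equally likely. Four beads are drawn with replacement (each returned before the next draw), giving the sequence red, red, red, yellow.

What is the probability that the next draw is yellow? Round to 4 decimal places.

The likelihood of the observed sequence under each hypothesis: P(data | r = 5) = (5/10)(5/10)(5/10)(5/10) = 0.0625; P(data | r = 6) = (4/10)(4/10)(4/10)(6/10) = 0.0384; P(data | r = 7) = (3/10)(3/10)(3/10)(7/10) = 0.0189; P(data | r = 9) = (1/10)(1/10)(1/10)(9/10) = 0.0009.
Weighting by the prior gives 1/4 · 0.0625 = 0.015625, 1/4 · 0.0384 = 0.0096, 1/4 · 0.0189 = 0.004725, 1/4 · 0.0009 = 0.000225; these sum to 0.030175.
Dividing through by the total gives posterior P(r = 5 | data) = 0.51781, P(r = 6 | data) = 0.31814, P(r = 7 | data) = 0.15659, P(r = 9 | data) = 0.0074565.
Averaging over the posterior, P(yellow next | data) = (1/2)(0.51781) + (3/5)(0.31814) + (7/10)(0.15659) + (9/10)(0.0074565) = 0.56611.

0.5661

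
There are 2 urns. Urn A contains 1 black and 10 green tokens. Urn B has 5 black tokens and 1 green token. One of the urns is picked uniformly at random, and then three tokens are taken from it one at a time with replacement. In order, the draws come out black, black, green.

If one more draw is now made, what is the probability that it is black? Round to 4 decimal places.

0.7881

The likelihood of the observed sequence under each hypothesis: P(data | urn A) = (1/11)(1/11)(10/11) = 0.0075131; P(data | urn B) = (5/6)(5/6)(1/6) = 0.11574.
The prior-weighted likelihoods are 1/2 · 0.0075131 = 0.0037566, 1/2 · 0.11574 = 0.05787; these sum to 0.061627.
Normalising, the posterior is P(urn A | data) = 0.060957, P(urn B | data) = 0.93904.
So P(black next | data) = Σ P(black next | H) P(H | data) = (1/11)(0.060957) + (5/6)(0.93904) = 0.78808.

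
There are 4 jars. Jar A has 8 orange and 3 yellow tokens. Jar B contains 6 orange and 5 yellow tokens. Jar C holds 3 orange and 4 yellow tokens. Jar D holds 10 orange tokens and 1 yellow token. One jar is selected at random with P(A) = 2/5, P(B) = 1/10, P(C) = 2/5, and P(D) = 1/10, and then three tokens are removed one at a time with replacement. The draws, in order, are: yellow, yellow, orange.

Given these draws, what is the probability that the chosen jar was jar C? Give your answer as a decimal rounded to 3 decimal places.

The likelihood of the observed sequence under each hypothesis: P(data | jar A) = (3/11)(3/11)(8/11) = 0.054095; P(data | jar B) = (5/11)(5/11)(6/11) = 0.1127; P(data | jar C) = (4/7)(4/7)(3/7) = 0.13994; P(data | jar D) = (1/11)(1/11)(10/11) = 0.0075131.
The prior-weighted likelihoods are 2/5 · 0.054095 = 0.021638, 1/10 · 0.1127 = 0.01127, 2/5 · 0.13994 = 0.055977, 1/10 · 0.0075131 = 0.00075131; these sum to 0.089636.
Therefore the posterior P(jar C | data) = (0.055977) / (0.089636) = 0.62449.

0.624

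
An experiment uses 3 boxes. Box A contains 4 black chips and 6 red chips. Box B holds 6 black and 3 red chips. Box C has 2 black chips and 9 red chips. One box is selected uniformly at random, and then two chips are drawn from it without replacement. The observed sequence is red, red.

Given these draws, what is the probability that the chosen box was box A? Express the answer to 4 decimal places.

0.3112

The likelihood of the observed sequence under each hypothesis: P(data | box A) = (6/10)(5/9) = 0.33333; P(data | box B) = (3/9)(2/8) = 0.083333; P(data | box C) = (9/11)(8/10) = 0.65455.
Multiplying each by its prior: 1/3 · 0.33333 = 0.11111, 1/3 · 0.083333 = 0.027778, 1/3 · 0.65455 = 0.21818; summing to 0.35707.
So P(box A | data) = (0.11111) / (0.35707) = 0.31117.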